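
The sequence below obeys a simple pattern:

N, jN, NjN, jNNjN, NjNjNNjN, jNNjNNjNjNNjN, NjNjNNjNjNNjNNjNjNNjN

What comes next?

jNNjNNjNjNNjNNjNjNNjNjNNjNNjNjNNjN

Each term (from the third on) is the two preceding terms concatenated in order: term 3 = N·jN = NjN.
So term 8 is jNNjNNjNjNNjN·NjNjNNjNjNNjNNjNjNNjN.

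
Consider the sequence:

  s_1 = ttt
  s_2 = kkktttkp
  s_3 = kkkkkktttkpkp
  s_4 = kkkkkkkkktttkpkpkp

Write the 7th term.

s(k+1) = kkk·s(k)·kp, so each term gains kkk as a prefix and kp as a suffix.
From kkkkkkkkktttkpkpkp, 3 further steps: kkkkkkkkktttkpkpkp → kkkkkkkkkkkktttkpkpkpkp → kkkkkkkkkkkkkkktttkpkpkpkpkp → (answer).

kkkkkkkkkkkkkkkkkktttkpkpkpkpkpkp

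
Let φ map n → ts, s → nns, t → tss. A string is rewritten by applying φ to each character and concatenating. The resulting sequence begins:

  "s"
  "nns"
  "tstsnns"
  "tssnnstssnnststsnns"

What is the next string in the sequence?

φ(tssnnstssnnststsnns) expands symbol-by-symbol to tss nns nns ts ts nns tss nns nns ts ts nns tss nns tss nns ts ts nns; joining the 19 pieces gives the next term.

tssnnsnnststsnnstssnnsnnststsnnstssnnstssnnststsnns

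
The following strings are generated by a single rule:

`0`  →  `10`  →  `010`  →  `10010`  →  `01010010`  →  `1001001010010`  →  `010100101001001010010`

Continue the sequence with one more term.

1001001010010010100101001001010010

This is a Fibonacci-style word recurrence s(k) = s(k−2)·s(k−1): e.g. 0·10 = 010.
The next term joins 1001001010010 and 010100101001001010010.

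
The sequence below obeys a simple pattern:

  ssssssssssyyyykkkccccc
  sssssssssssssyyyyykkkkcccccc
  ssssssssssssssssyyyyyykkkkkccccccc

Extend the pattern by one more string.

sssssssssssssssssssyyyyyyykkkkkkcccccccc

Reading off run lengths: s runs 10, 13, 16; y runs 4, 5, 6; k runs 3, 4, 5; c runs 5, 6, 7 — each is linear in n, where the shown terms are n = 3, 4, 5.
At n = 6 the blocks have lengths 19, 7, 6, 8.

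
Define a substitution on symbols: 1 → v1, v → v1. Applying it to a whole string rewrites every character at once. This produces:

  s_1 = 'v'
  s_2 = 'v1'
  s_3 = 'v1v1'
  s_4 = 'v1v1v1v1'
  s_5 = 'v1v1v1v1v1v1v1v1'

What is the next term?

Rewriting the 16 symbols of v1v1v1v1v1v1v1v1 one by one yields v1 v1 v1 v1 v1 v1 v1 v1 v1 v1 v1 v1 v1 v1 v1 v1; concatenated:

v1v1v1v1v1v1v1v1v1v1v1v1v1v1v1v1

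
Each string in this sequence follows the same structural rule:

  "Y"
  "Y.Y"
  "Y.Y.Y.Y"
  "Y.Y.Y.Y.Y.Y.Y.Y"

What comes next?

Y.Y.Y.Y.Y.Y.Y.Y.Y.Y.Y.Y.Y.Y.Y.Y

Every step duplicates the string with '.' between the halves.
So the next term is two copies of Y.Y.Y.Y.Y.Y.Y.Y with '.' between the halves.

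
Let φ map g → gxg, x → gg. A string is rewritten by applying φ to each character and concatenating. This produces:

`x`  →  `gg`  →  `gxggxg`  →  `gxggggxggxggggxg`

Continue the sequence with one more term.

φ(gxggggxggxggggxg) expands symbol-by-symbol to gxg gg gxg gxg gxg gxg gg gxg gxg gg gxg gxg gxg gxg gg gxg; joining the 16 pieces gives the next term.

gxggggxggxggxggxggggxggxggggxggxggxggxggggxg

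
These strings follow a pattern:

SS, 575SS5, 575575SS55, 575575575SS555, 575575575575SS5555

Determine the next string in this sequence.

Each term wraps the previous one in 575 on the left and 5 on the right.
Applying this once more to 575575575575SS5555:

575575575575575SS55555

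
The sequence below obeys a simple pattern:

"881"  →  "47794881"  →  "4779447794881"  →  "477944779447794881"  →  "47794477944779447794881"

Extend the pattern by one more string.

The strings grow by a fixed prefix 47794 each time.
One more step from 47794477944779447794881 gives the answer.

4779447794477944779447794881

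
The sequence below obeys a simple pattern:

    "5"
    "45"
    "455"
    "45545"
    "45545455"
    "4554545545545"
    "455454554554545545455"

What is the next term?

4554545545545455454554554545545545

Each term (from the third on) is the previous term followed by the one before it: term 3 = 45·5 = 455.
Continuing: 455454554554545545455 · 4554545545545 gives term 8.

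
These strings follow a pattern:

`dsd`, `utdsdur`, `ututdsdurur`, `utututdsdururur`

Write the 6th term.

utututututdsdururururur

s(k+1) = ut·s(k)·ur, so each term gains ut as a prefix and ur as a suffix.
From utututdsdururur, 2 further steps: utututdsdururur → ututututdsdurururur → (answer).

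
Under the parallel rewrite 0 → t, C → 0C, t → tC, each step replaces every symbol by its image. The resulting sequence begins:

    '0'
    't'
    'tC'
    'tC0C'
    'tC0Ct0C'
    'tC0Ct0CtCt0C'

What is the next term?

Expanding tC0Ct0CtCt0C: t→tC, C→0C, 0→t, C→0C, t→tC, 0→t, C→0C, t→tC, C→0C, t→tC, 0→t, C→0C. Concatenated: tC 0C t 0C tC t 0C tC 0C tC t 0C.

tC0Ct0CtCt0CtC0CtCt0C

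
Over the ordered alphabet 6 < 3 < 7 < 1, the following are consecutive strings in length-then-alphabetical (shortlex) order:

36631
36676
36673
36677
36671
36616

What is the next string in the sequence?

Find the rightmost character of 36616 below 1, bump it to the next letter, and reset everything to its right to 6.

36613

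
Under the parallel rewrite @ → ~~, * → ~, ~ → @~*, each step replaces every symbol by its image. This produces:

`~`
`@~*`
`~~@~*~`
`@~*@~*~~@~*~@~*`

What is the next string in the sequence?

~~@~*~~~@~*~@~*@~*~~@~*~@~*~~@~*~

Applying the rule to each of the 15 symbols of @~*@~*~~@~*~@~* gives the pieces ~~ @~* ~ ~~ @~* ~ @~* @~* ~~ @~* ~ @~* ~~ @~* ~, which concatenate to the answer.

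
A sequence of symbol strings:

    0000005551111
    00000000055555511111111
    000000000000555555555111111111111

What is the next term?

Term n consists of 3n+3 0's, followed by 3n 5's, followed by 4n 1's (n = 1, 2, …).
At n = 4 the blocks have lengths 15, 12, 16.

0000000000000005555555555551111111111111111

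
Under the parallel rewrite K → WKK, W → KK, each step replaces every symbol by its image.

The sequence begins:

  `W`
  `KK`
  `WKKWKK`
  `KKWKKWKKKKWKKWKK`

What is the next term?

Rewriting the 16 symbols of KKWKKWKKKKWKKWKK one by one yields WKK WKK KK WKK WKK KK WKK WKK WKK WKK KK WKK WKK KK WKK WKK; concatenated:

WKKWKKKKWKKWKKKKWKKWKKWKKWKKKKWKKWKKKKWKKWKK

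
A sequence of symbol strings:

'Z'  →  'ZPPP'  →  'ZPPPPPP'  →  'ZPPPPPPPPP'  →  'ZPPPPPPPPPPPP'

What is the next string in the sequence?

The strings grow by a fixed suffix PPP each time.
So the next term is ZPPPPPPPPPPPP·PPP.

ZPPPPPPPPPPPPPPP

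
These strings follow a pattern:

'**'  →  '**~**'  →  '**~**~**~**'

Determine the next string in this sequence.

**~**~**~**~**~**~**~**

s(k+1) = s(k)·~·s(k) — each term doubles the last with '~' between the halves.
So the next term is two copies of **~**~**~** with '~' between the halves.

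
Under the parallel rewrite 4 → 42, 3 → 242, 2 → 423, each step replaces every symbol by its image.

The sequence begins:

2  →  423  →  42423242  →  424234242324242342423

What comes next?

Applying the rule to each of the 21 symbols of 424234242324242342423 gives the pieces 42 423 42 423 242 42 423 42 423 242 423 42 423 42 423 242 42 423 42 423 242, which concatenate to the answer.

4242342423242424234242324242342423424232424242342423242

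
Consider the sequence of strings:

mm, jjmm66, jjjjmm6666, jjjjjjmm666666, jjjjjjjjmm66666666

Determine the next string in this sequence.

jjjjjjjjjjmm6666666666

Every step adds jj to the front and 66 to the end of the previous string.
One more step from jjjjjjjjmm66666666 gives the answer.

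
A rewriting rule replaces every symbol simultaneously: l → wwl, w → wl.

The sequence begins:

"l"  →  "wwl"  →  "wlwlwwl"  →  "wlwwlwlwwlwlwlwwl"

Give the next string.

Applying the rule to each of the 17 symbols of wlwwlwlwwlwlwlwwl gives the pieces wl wwl wl wl wwl wl wwl wl wl wwl wl wwl wl wwl wl wl wwl, which concatenate to the answer.

wlwwlwlwlwwlwlwwlwlwlwwlwlwwlwlwwlwlwlwwl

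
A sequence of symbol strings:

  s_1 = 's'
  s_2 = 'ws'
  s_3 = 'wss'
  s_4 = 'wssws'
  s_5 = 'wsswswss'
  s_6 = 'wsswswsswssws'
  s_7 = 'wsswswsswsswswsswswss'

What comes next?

From term 3 onward, concatenate the last term with the second-to-last: ws·s = wss, wss·ws = wssws, …
Continuing: wsswswsswsswswsswswss · wsswswsswssws gives term 8.

wsswswsswsswswsswswsswsswswsswssws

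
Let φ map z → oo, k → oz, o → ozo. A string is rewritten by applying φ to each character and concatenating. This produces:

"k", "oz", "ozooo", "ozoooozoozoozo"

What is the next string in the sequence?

Replace each of the 14 characters of ozoooozoozoozo in place — ozo oo ozo ozo ozo ozo oo ozo ozo oo ozo ozo oo ozo — and concatenate.

ozoooozoozoozoozoooozoozoooozoozoooozo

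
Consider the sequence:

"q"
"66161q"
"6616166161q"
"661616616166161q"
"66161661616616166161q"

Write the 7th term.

The strings grow by a fixed prefix 66161 each time.
From 66161661616616166161q, 2 further steps: 66161661616616166161q → 6616166161661616616166161q → (answer).

661616616166161661616616166161q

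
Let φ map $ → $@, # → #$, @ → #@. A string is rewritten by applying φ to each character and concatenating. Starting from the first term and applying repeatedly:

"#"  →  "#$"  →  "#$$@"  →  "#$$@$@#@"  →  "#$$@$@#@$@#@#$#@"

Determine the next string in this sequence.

Rewriting the 16 symbols of #$$@$@#@$@#@#$#@ one by one yields #$ $@ $@ #@ $@ #@ #$ #@ $@ #@ #$ #@ #$ $@ #$ #@; concatenated:

#$$@$@#@$@#@#$#@$@#@#$#@#$$@#$#@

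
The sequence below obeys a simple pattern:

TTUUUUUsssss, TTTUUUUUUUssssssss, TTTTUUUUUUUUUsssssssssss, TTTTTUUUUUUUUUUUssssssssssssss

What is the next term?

Term n consists of n+1 T's, followed by 2n+3 U's, followed by 3n+2 s's (n = 1, 2, …).
Setting n = 5 gives 6, 13, 17 characters in each block.

TTTTTTUUUUUUUUUUUUUsssssssssssssssss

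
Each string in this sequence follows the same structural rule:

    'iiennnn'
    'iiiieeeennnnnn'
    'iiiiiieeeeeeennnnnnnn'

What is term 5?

The n-th term is 2n i's then 3n-2 e's then 2n+2 n's (n = 1, 2, …).
Setting n = 5 gives 10, 13, 12 characters in each block.

iiiiiiiiiieeeeeeeeeeeeennnnnnnnnnnn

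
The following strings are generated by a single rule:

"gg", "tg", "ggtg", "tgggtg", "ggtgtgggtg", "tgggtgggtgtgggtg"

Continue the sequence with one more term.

ggtgtgggtgtgggtgggtgtgggtg

Each term (from the third on) is the two preceding terms concatenated in order: term 3 = gg·tg = ggtg.
So term 7 is ggtgtgggtg·tgggtgggtgtgggtg.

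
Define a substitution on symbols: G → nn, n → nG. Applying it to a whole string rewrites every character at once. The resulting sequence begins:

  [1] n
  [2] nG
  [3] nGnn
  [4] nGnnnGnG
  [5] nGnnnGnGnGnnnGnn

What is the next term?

φ(nGnnnGnGnGnnnGnn) expands symbol-by-symbol to nG nn nG nG nG nn nG nn nG nn nG nG nG nn nG nG; joining the 16 pieces gives the next term.

nGnnnGnGnGnnnGnnnGnnnGnGnGnnnGnG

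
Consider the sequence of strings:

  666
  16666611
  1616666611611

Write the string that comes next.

161616666611611611

Each term wraps the previous one in 16 on the left and 611 on the right.
So the next term is 16·1616666611611·611.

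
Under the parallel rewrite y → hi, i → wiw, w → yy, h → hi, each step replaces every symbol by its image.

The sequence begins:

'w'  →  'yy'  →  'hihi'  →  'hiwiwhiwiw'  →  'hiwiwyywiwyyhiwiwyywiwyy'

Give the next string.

φ(hiwiwyywiwyyhiwiwyywiwyy) expands symbol-by-symbol to hi wiw yy wiw yy hi hi yy wiw yy hi hi hi wiw yy wiw yy hi hi yy wiw yy hi hi; joining the 24 pieces gives the next term.

hiwiwyywiwyyhihiyywiwyyhihihiwiwyywiwyyhihiyywiwyyhihi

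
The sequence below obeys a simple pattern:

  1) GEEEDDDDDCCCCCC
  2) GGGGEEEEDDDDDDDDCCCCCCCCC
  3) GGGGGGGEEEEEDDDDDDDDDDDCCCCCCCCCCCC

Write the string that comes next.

GGGGGGGGGGEEEEEEDDDDDDDDDDDDDDCCCCCCCCCCCCCCC

Each string has the form G^{3n-2} E^{n+2} D^{3n+2} C^{3n+3} (n = 1, 2, …).
At n = 4 the blocks have lengths 10, 6, 14, 15.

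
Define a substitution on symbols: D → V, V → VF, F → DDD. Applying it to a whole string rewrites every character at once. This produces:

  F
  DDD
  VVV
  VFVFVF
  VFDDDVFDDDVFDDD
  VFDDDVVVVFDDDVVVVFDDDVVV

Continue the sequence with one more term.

VFDDDVVVVFVFVFVFDDDVVVVFVFVFVFDDDVVVVFVFVF

φ(VFDDDVVVVFDDDVVVVFDDDVVV) expands symbol-by-symbol to VF DDD V V V VF VF VF VF DDD V V V VF VF VF VF DDD V V V VF VF VF; joining the 24 pieces gives the next term.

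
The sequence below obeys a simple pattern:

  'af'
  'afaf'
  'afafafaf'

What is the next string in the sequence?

Every step duplicates the string.
One more doubling of afafafaf gives the answer.

afafafafafafafaf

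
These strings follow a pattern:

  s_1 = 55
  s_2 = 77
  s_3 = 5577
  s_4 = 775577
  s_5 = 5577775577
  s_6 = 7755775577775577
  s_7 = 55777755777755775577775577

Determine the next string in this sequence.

775577557777557755777755777755775577775577

Each term (from the third on) is the two preceding terms concatenated in order: term 3 = 55·77 = 5577.
So term 8 is 7755775577775577·55777755777755775577775577.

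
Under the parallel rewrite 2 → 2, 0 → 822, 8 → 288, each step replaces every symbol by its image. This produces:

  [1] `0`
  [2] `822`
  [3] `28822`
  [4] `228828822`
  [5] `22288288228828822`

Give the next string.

222288288228828822288288228828822

Applying the rule to each of the 17 symbols of 22288288228828822 gives the pieces 2 2 2 288 288 2 288 288 2 2 288 288 2 288 288 2 2, which concatenate to the answer.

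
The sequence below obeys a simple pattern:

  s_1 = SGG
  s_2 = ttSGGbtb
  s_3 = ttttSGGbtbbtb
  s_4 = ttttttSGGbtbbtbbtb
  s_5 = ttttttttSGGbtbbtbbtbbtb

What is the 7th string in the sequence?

Every step adds tt to the front and btb to the end of the previous string.
From ttttttttSGGbtbbtbbtbbtb, 2 further steps: ttttttttSGGbtbbtbbtbbtb → ttttttttttSGGbtbbtbbtbbtbbtb → (answer).

ttttttttttttSGGbtbbtbbtbbtbbtbbtb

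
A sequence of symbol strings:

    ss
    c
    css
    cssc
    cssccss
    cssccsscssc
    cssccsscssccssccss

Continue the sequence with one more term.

cssccsscssccssccsscssccsscssc

This is a Fibonacci-style word recurrence s(k) = s(k−1)·s(k−2): e.g. c·ss = css.
The next term joins cssccsscssccssccss and cssccsscssc.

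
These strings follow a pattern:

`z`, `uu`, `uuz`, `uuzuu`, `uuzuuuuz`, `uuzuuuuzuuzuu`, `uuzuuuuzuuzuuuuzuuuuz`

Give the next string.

uuzuuuuzuuzuuuuzuuuuzuuzuuuuzuuzuu

From term 3 onward, concatenate the last term with the second-to-last: uu·z = uuz, uuz·uu = uuzuu, …
So term 8 is uuzuuuuzuuzuuuuzuuuuz·uuzuuuuzuuzuu.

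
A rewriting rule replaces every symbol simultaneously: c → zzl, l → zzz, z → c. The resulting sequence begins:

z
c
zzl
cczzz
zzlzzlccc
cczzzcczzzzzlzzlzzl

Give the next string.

zzlzzlccczzlzzlccccczzzcczzzcczzz

φ(cczzzcczzzzzlzzlzzl) expands symbol-by-symbol to zzl zzl c c c zzl zzl c c c c c zzz c c zzz c c zzz; joining the 19 pieces gives the next term.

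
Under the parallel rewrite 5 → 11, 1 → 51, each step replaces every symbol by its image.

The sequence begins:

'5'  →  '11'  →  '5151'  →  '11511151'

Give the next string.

5151115151511151

Rewriting each symbol of 11511151: 1→51, 1→51, 5→11, 1→51, 1→51, 1→51, 5→11, 1→51, which concatenates to 51 51 11 51 51 51 11 51.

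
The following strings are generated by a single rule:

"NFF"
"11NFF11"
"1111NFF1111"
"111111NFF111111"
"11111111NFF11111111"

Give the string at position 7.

Each term wraps the previous one in 11 on the left and 11 on the right.
From 11111111NFF11111111, 2 further steps: 11111111NFF11111111 → 1111111111NFF1111111111 → (answer).

111111111111NFF111111111111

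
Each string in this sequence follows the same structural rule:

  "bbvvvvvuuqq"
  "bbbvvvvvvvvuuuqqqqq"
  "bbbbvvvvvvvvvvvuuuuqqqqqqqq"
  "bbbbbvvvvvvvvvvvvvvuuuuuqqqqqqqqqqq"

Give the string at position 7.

Term n consists of n+1 b's, followed by 3n+2 v's, followed by n+1 u's, followed by 3n-1 q's (n = 1, 2, …).
At n = 7 the blocks have lengths 8, 23, 8, 20.

bbbbbbbbvvvvvvvvvvvvvvvvvvvvvvvuuuuuuuuqqqqqqqqqqqqqqqqqqqq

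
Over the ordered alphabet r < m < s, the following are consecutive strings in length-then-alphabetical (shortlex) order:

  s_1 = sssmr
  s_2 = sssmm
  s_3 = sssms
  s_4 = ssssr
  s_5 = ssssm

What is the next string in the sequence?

sssss

Treat ssssm as a base-3 numeral over the given alphabet and add one, carrying through any trailing s's.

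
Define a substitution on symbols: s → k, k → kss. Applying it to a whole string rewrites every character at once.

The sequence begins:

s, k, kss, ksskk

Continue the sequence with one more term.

Rewriting each symbol of ksskk: k→kss, s→k, s→k, k→kss, k→kss, which concatenates to kss k k kss kss.

ksskkksskss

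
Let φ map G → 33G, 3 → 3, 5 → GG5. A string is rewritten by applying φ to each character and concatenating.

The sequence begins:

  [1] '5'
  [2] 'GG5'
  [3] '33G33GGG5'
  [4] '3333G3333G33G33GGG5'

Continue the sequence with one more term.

333333G333333G3333G3333G33G33GGG5

Replace each of the 19 characters of 3333G3333G33G33GGG5 in place — 3 3 3 3 33G 3 3 3 3 33G 3 3 33G 3 3 33G 33G 33G GG5 — and concatenate.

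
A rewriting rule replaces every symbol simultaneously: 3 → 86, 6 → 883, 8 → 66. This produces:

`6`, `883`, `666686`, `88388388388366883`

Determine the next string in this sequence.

666686666686666686666686883883666686

Applying the rule to each of the 17 symbols of 88388388388366883 gives the pieces 66 66 86 66 66 86 66 66 86 66 66 86 883 883 66 66 86, which concatenate to the answer.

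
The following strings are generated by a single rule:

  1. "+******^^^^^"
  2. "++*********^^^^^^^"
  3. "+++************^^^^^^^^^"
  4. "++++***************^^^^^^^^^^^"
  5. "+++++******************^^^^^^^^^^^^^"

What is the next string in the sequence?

++++++*********************^^^^^^^^^^^^^^^

Reading off run lengths: + runs 1, 2, 3, 4, 5; * runs 6, 9, 12, 15, 18; ^ runs 5, 7, 9, 11, 13 — each is linear in n, where the shown terms are n = 2, 3, 4, 5, 6.
At n = 7 the blocks have lengths 6, 21, 15.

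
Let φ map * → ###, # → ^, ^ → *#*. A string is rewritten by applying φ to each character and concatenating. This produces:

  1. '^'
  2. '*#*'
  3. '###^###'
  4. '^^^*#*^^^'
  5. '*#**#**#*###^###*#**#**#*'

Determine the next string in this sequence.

###^######^######^###^^^*#*^^^###^######^######^###

φ(*#**#**#*###^###*#**#**#*) expands symbol-by-symbol to ### ^ ### ### ^ ### ### ^ ### ^ ^ ^ *#* ^ ^ ^ ### ^ ### ### ^ ### ### ^ ###; joining the 25 pieces gives the next term.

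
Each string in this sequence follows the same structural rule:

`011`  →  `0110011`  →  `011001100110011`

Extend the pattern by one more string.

0110011001100110011001100110011

Every step duplicates the string with '0' between the halves.
One more doubling of 011001100110011 gives the answer.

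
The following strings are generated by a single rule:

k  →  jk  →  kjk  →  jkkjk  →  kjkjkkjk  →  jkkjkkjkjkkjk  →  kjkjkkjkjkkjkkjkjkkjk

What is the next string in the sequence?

This is a Fibonacci-style word recurrence s(k) = s(k−2)·s(k−1): e.g. k·jk = kjk.
Continuing: jkkjkkjkjkkjk · kjkjkkjkjkkjkkjkjkkjk gives term 8.

jkkjkkjkjkkjkkjkjkkjkjkkjkkjkjkkjk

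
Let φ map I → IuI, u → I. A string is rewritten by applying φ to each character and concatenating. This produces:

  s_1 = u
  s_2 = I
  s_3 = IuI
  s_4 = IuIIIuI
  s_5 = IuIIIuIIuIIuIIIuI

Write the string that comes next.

φ(IuIIIuIIuIIuIIIuI) expands symbol-by-symbol to IuI I IuI IuI IuI I IuI IuI I IuI IuI I IuI IuI IuI I IuI; joining the 17 pieces gives the next term.

IuIIIuIIuIIuIIIuIIuIIIuIIuIIIuIIuIIuIIIuI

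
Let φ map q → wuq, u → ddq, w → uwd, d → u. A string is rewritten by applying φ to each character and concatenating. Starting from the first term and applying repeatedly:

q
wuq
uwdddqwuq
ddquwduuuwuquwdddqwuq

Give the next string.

Rewriting the 21 symbols of ddquwduuuwuquwdddqwuq one by one yields u u wuq ddq uwd u ddq ddq ddq uwd ddq wuq ddq uwd u u u wuq uwd ddq wuq; concatenated:

uuwuqddquwduddqddqddquwdddqwuqddquwduuuwuquwdddqwuq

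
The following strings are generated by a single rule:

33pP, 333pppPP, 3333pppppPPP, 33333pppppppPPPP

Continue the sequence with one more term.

Reading off run lengths: 3 runs 2, 3, 4, 5; p runs 1, 3, 5, 7; P runs 1, 2, 3, 4 — each is linear in n (n = 1, 2, …).
At n = 5 the blocks have lengths 6, 9, 5.

333333pppppppppPPPPP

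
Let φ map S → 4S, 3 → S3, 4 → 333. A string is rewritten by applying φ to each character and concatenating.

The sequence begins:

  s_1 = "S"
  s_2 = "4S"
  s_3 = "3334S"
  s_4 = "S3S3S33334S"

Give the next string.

Expanding S3S3S33334S: S→4S, 3→S3, S→4S, 3→S3, S→4S, 3→S3, 3→S3, 3→S3, 3→S3, 4→333, S→4S. Concatenated: 4S S3 4S S3 4S S3 S3 S3 S3 333 4S.

4SS34SS34SS3S3S3S33334S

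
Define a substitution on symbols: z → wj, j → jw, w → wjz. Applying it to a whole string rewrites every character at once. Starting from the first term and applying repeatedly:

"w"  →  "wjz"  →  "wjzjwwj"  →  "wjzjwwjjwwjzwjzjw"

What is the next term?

wjzjwwjjwwjzwjzjwjwwjzwjzjwwjwjzjwwjjwwjz

φ(wjzjwwjjwwjzwjzjw) expands symbol-by-symbol to wjz jw wj jw wjz wjz jw jw wjz wjz jw wj wjz jw wj jw wjz; joining the 17 pieces gives the next term.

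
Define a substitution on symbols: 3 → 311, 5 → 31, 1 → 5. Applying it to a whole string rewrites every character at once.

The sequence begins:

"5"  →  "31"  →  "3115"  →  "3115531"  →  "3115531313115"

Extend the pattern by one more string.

Rewriting the 13 symbols of 3115531313115 one by one yields 311 5 5 31 31 311 5 311 5 311 5 5 31; concatenated:

311553131311531153115531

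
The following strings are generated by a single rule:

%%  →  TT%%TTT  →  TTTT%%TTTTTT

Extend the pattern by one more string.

Each term wraps the previous one in TT on the left and TTT on the right.
So the next term is TT·TTTT%%TTTTTT·TTT.

TTTTTT%%TTTTTTTTT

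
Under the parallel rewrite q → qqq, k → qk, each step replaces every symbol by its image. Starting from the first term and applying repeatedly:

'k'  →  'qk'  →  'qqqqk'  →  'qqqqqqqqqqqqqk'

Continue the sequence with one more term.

qqqqqqqqqqqqqqqqqqqqqqqqqqqqqqqqqqqqqqqqk

Applying the rule to each of the 14 symbols of qqqqqqqqqqqqqk gives the pieces qqq qqq qqq qqq qqq qqq qqq qqq qqq qqq qqq qqq qqq qk, which concatenate to the answer.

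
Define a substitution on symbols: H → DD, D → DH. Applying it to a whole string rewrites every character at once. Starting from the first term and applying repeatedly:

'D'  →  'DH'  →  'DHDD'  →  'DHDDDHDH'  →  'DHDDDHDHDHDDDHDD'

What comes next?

Rewriting the 16 symbols of DHDDDHDHDHDDDHDD one by one yields DH DD DH DH DH DD DH DD DH DD DH DH DH DD DH DH; concatenated:

DHDDDHDHDHDDDHDDDHDDDHDHDHDDDHDH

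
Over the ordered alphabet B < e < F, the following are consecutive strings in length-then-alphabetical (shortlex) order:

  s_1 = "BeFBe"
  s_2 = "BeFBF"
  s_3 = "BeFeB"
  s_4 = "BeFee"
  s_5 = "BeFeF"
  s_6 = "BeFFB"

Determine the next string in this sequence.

Find the rightmost character of BeFFB below F, bump it to the next letter, and reset everything to its right to B.

BeFFe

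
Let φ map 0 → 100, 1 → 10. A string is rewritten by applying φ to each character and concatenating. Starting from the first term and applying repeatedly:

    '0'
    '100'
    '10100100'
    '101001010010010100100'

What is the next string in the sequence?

Applying the rule to each of the 21 symbols of 101001010010010100100 gives the pieces 10 100 10 100 100 10 100 10 100 100 10 100 100 10 100 10 100 100 10 100 100, which concatenate to the answer.

1010010100100101001010010010100100101001010010010100100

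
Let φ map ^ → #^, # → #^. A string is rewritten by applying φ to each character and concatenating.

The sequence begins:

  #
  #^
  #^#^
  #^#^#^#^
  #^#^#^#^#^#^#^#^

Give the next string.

Rewriting the 16 symbols of #^#^#^#^#^#^#^#^ one by one yields #^ #^ #^ #^ #^ #^ #^ #^ #^ #^ #^ #^ #^ #^ #^ #^; concatenated:

#^#^#^#^#^#^#^#^#^#^#^#^#^#^#^#^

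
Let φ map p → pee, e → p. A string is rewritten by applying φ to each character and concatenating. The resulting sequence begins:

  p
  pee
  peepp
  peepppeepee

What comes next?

Expanding peepppeepee: p→pee, e→p, e→p, p→pee, p→pee, p→pee, e→p, e→p, p→pee, e→p, e→p. Concatenated: pee p p pee pee pee p p pee p p.

peepppeepeepeepppeepp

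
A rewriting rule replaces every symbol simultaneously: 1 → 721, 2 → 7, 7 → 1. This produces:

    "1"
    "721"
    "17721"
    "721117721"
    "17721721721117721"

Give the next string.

7211177211772117721721721117721

Replace each of the 17 characters of 17721721721117721 in place — 721 1 1 7 721 1 7 721 1 7 721 721 721 1 1 7 721 — and concatenate.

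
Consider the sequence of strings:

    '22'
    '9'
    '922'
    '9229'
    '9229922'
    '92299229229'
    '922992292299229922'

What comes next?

92299229229922992292299229229

Each term (from the third on) is the previous term followed by the one before it: term 3 = 9·22 = 922.
Continuing: 922992292299229922 · 92299229229 gives term 8.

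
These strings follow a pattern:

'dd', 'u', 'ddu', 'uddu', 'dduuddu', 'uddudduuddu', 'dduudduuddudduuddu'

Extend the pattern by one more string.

This is a Fibonacci-style word recurrence s(k) = s(k−2)·s(k−1): e.g. dd·u = ddu.
The next term joins uddudduuddu and dduudduuddudduuddu.

uddudduuddudduudduuddudduuddu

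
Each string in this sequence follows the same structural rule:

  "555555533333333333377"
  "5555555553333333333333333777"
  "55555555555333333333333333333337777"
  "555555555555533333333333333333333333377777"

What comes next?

5555555555555553333333333333333333333333333777777

Reading off run lengths: 5 runs 7, 9, 11, 13; 3 runs 12, 16, 20, 24; 7 runs 2, 3, 4, 5 — each is linear in n, where the shown terms are n = 3, 4, 5, 6.
For the next term, n = 7, so the run lengths are 15, 28, 6.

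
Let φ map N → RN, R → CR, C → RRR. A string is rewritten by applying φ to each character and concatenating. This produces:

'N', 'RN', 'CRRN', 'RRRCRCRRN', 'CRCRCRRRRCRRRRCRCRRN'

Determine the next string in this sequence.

φ(CRCRCRRRRCRRRRCRCRRN) expands symbol-by-symbol to RRR CR RRR CR RRR CR CR CR CR RRR CR CR CR CR RRR CR RRR CR CR RN; joining the 20 pieces gives the next term.

RRRCRRRRCRRRRCRCRCRCRRRRCRCRCRCRRRRCRRRRCRCRRN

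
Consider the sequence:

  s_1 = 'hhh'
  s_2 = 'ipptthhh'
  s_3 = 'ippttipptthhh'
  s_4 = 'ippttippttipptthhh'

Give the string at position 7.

ippttippttippttippttippttipptthhh

Every step adds ipptt at the front: s(k+1) = ipptt·s(k).
From ippttippttipptthhh, 3 further steps: ippttippttipptthhh → ippttippttippttipptthhh → ippttippttippttippttipptthhh → (answer).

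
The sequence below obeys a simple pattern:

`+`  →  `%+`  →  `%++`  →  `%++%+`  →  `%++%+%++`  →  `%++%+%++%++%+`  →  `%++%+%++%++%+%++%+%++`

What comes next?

From term 3 onward, concatenate the last term with the second-to-last: %+·+ = %++, %++·%+ = %++%+, …
The next term joins %++%+%++%++%+%++%+%++ and %++%+%++%++%+.

%++%+%++%++%+%++%+%++%++%+%++%++%+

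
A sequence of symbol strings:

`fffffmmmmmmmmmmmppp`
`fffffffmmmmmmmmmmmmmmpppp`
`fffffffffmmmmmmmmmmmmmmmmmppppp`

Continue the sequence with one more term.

Reading off run lengths: f runs 5, 7, 9; m runs 11, 14, 17; p runs 3, 4, 5 — each is linear in n, where the shown terms are n = 3, 4, 5.
Setting n = 6 gives 11, 20, 6 characters in each block.

fffffffffffmmmmmmmmmmmmmmmmmmmmpppppp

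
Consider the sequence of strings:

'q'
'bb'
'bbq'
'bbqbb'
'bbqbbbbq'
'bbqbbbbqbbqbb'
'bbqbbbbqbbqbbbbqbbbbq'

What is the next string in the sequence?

bbqbbbbqbbqbbbbqbbbbqbbqbbbbqbbqbb

Each term (from the third on) is the previous term followed by the one before it: term 3 = bb·q = bbq.
So term 8 is bbqbbbbqbbqbbbbqbbbbq·bbqbbbbqbbqbb.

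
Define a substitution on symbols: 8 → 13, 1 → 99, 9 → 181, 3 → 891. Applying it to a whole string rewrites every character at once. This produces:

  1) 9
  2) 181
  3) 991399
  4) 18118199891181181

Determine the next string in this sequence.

φ(18118199891181181) expands symbol-by-symbol to 99 13 99 99 13 99 181 181 13 181 99 99 13 99 99 13 99; joining the 17 pieces gives the next term.

9913999913991811811318199991399991399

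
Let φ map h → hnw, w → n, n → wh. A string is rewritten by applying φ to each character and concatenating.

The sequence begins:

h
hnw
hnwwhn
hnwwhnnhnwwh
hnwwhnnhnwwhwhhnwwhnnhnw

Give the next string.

Rewriting the 24 symbols of hnwwhnnhnwwhwhhnwwhnnhnw one by one yields hnw wh n n hnw wh wh hnw wh n n hnw n hnw hnw wh n n hnw wh wh hnw wh n; concatenated:

hnwwhnnhnwwhwhhnwwhnnhnwnhnwhnwwhnnhnwwhwhhnwwhn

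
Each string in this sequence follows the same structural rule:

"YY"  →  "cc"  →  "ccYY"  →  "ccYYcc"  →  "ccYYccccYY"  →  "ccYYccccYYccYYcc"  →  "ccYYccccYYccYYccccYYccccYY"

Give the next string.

ccYYccccYYccYYccccYYccccYYccYYccccYYccYYcc

Each term (from the third on) is the previous term followed by the one before it: term 3 = cc·YY = ccYY.
So term 8 is ccYYccccYYccYYccccYYccccYY·ccYYccccYYccYYcc.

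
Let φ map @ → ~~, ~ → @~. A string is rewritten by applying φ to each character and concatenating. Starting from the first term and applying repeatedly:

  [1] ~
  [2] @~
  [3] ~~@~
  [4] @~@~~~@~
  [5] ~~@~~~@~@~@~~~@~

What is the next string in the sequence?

@~@~~~@~@~@~~~@~~~@~~~@~@~@~~~@~

Applying the rule to each of the 16 symbols of ~~@~~~@~@~@~~~@~ gives the pieces @~ @~ ~~ @~ @~ @~ ~~ @~ ~~ @~ ~~ @~ @~ @~ ~~ @~, which concatenate to the answer.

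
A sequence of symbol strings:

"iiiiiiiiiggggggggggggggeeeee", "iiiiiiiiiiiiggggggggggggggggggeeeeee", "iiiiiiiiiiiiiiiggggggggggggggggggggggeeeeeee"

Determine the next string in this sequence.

The n-th term is 3n i's then 4n+2 g's then n+2 e's, where the shown terms are n = 3, 4, 5.
Setting n = 6 gives 18, 26, 8 characters in each block.

iiiiiiiiiiiiiiiiiiggggggggggggggggggggggggggeeeeeeee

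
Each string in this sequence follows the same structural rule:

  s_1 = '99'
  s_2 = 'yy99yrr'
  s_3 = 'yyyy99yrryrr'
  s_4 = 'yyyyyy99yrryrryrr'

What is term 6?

yyyyyyyyyy99yrryrryrryrryrr

s(k+1) = yy·s(k)·yrr, so each term gains yy as a prefix and yrr as a suffix.
From yyyyyy99yrryrryrr, 2 further steps: yyyyyy99yrryrryrr → yyyyyyyy99yrryrryrryrr → (answer).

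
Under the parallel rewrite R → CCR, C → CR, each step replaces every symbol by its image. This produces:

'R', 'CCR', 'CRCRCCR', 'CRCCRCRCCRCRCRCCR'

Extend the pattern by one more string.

CRCCRCRCRCCRCRCCRCRCRCCRCRCCRCRCCRCRCRCCR

φ(CRCCRCRCCRCRCRCCR) expands symbol-by-symbol to CR CCR CR CR CCR CR CCR CR CR CCR CR CCR CR CCR CR CR CCR; joining the 17 pieces gives the next term.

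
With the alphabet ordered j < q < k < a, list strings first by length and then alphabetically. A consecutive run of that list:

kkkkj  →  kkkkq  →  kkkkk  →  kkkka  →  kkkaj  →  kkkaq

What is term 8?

Advancing 2 positions from kkkaq through kkkaq → kkkak reaches term 8.

kkkaa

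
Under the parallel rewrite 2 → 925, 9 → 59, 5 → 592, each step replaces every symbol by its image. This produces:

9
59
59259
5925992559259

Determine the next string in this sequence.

Rewriting the 13 symbols of 5925992559259 one by one yields 592 59 925 592 59 59 925 592 592 59 925 592 59; concatenated:

5925992559259599255925925992559259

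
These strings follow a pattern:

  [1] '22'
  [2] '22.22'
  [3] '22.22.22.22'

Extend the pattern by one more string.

Every step duplicates the string with '.' between the halves.
Doubling 22.22.22.22 with '.' between the halves:

22.22.22.22.22.22.22.22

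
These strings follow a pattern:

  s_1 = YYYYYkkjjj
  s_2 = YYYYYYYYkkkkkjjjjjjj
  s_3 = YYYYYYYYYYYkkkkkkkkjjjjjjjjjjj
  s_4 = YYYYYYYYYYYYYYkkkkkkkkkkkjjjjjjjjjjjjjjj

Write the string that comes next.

YYYYYYYYYYYYYYYYYkkkkkkkkkkkkkkjjjjjjjjjjjjjjjjjjj

The n-th term is 3n+2 Y's then 3n-1 k's then 4n-1 j's (n = 1, 2, …).
For the next term, n = 5, so the run lengths are 17, 14, 19.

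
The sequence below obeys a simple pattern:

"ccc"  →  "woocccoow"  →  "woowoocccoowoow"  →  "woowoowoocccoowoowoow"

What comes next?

Every step adds woo to the front and oow to the end of the previous string.
Applying this once more to woowoowoocccoowoowoow:

woowoowoowoocccoowoowoowoow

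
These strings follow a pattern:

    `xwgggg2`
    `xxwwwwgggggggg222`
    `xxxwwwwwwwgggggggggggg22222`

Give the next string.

Each string has the form x^{n} w^{3n-2} g^{4n} 2^{2n-1} (n = 1, 2, …).
At n = 4 the blocks have lengths 4, 10, 16, 7.

xxxxwwwwwwwwwwgggggggggggggggg2222222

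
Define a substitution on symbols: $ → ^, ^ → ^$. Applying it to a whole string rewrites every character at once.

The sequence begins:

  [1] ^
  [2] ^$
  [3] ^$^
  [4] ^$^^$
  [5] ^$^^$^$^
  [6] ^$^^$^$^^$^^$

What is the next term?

Applying the rule to each of the 13 symbols of ^$^^$^$^^$^^$ gives the pieces ^$ ^ ^$ ^$ ^ ^$ ^ ^$ ^$ ^ ^$ ^$ ^, which concatenate to the answer.

^$^^$^$^^$^^$^$^^$^$^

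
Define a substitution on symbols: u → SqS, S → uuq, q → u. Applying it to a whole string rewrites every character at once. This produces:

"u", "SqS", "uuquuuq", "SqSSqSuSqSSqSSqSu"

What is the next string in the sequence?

Rewriting the 17 symbols of SqSSqSuSqSSqSSqSu one by one yields uuq u uuq uuq u uuq SqS uuq u uuq uuq u uuq uuq u uuq SqS; concatenated:

uuquuuquuquuuqSqSuuquuuquuquuuquuquuuqSqS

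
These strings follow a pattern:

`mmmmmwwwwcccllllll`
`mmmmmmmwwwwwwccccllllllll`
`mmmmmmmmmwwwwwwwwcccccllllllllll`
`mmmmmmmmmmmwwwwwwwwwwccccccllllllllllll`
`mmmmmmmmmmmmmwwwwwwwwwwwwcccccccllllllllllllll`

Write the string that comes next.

Reading off run lengths: m runs 5, 7, 9, 11, 13; w runs 4, 6, 8, 10, 12; c runs 3, 4, 5, 6, 7; l runs 6, 8, 10, 12, 14 — each is linear in n, where the shown terms are n = 2, 3, 4, 5, 6.
For the next term, n = 7, so the run lengths are 15, 14, 8, 16.

mmmmmmmmmmmmmmmwwwwwwwwwwwwwwccccccccllllllllllllllll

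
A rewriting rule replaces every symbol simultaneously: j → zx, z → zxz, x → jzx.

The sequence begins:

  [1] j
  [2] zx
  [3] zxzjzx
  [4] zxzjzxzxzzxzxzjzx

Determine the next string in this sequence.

Rewriting the 17 symbols of zxzjzxzxzzxzxzjzx one by one yields zxz jzx zxz zx zxz jzx zxz jzx zxz zxz jzx zxz jzx zxz zx zxz jzx; concatenated:

zxzjzxzxzzxzxzjzxzxzjzxzxzzxzjzxzxzjzxzxzzxzxzjzx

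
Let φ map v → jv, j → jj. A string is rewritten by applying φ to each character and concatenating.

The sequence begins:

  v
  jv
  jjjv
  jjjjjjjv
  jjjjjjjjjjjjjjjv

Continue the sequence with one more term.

Rewriting the 16 symbols of jjjjjjjjjjjjjjjv one by one yields jj jj jj jj jj jj jj jj jj jj jj jj jj jj jj jv; concatenated:

jjjjjjjjjjjjjjjjjjjjjjjjjjjjjjjv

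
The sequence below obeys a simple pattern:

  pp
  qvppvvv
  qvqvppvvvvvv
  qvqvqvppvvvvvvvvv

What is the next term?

Every step adds qv to the front and vvv to the end of the previous string.
So the next term is qv·qvqvqvppvvvvvvvvv·vvv.

qvqvqvqvppvvvvvvvvvvvv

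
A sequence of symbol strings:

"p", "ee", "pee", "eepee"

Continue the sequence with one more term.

This is a Fibonacci-style word recurrence s(k) = s(k−2)·s(k−1): e.g. p·ee = pee.
The next term joins pee and eepee.

peeeepee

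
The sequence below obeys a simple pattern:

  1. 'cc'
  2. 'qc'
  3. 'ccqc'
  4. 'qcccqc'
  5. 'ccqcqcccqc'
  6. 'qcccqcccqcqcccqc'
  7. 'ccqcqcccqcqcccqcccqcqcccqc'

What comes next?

qcccqcccqcqcccqcccqcqcccqcqcccqcccqcqcccqc

This is a Fibonacci-style word recurrence s(k) = s(k−2)·s(k−1): e.g. cc·qc = ccqc.
The next term joins qcccqcccqcqcccqc and ccqcqcccqcqcccqcccqcqcccqc.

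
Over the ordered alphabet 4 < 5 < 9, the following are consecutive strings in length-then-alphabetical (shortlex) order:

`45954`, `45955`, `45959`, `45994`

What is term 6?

Advancing 2 positions from 45994 through 45994 → 45995 reaches term 6.

45999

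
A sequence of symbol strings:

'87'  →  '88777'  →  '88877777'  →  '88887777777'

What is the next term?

Reading off run lengths: 8 runs 1, 2, 3, 4; 7 runs 1, 3, 5, 7 — each is linear in n (n = 1, 2, …).
For the next term, n = 5, so the run lengths are 5, 9.

88888777777777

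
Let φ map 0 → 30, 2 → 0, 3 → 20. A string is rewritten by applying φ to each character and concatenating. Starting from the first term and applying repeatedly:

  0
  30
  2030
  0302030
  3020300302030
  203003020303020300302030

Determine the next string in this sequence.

03020303020300302030203003020303020300302030

Applying the rule to each of the 24 symbols of 203003020303020300302030 gives the pieces 0 30 20 30 30 20 30 0 30 20 30 20 30 0 30 20 30 30 20 30 0 30 20 30, which concatenate to the answer.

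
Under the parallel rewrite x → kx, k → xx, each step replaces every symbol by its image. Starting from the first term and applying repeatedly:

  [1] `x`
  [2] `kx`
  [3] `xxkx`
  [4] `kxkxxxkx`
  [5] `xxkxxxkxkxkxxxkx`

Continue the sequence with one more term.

Rewriting the 16 symbols of xxkxxxkxkxkxxxkx one by one yields kx kx xx kx kx kx xx kx xx kx xx kx kx kx xx kx; concatenated:

kxkxxxkxkxkxxxkxxxkxxxkxkxkxxxkx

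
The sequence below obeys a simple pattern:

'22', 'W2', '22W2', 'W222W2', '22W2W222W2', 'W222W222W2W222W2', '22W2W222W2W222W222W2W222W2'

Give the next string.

This is a Fibonacci-style word recurrence s(k) = s(k−2)·s(k−1): e.g. 22·W2 = 22W2.
The next term joins W222W222W2W222W2 and 22W2W222W2W222W222W2W222W2.

W222W222W2W222W222W2W222W2W222W222W2W222W2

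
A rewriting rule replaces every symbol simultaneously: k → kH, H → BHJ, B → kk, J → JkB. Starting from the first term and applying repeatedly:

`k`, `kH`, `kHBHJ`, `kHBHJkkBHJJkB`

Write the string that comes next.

Replace each of the 13 characters of kHBHJkkBHJJkB in place — kH BHJ kk BHJ JkB kH kH kk BHJ JkB JkB kH kk — and concatenate.

kHBHJkkBHJJkBkHkHkkBHJJkBJkBkHkk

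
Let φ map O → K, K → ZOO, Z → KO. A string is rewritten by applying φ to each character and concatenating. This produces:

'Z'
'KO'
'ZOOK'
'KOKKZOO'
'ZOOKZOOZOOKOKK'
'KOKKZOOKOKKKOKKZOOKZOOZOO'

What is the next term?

Replace each of the 25 characters of KOKKZOOKOKKKOKKZOOKZOOZOO in place — ZOO K ZOO ZOO KO K K ZOO K ZOO ZOO ZOO K ZOO ZOO KO K K ZOO KO K K KO K K — and concatenate.

ZOOKZOOZOOKOKKZOOKZOOZOOZOOKZOOZOOKOKKZOOKOKKKOKK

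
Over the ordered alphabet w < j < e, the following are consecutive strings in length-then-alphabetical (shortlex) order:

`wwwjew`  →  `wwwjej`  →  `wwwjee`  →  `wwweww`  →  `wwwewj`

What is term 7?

wwwejw

Advancing 2 positions from wwwewj through wwwewj → wwwewe reaches term 7.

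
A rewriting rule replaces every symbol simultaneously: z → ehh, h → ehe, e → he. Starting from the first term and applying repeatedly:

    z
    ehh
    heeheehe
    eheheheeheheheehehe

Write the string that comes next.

heeheheeheheeheheheeheheeheheeheheheeheheehehe

φ(eheheheeheheheehehe) expands symbol-by-symbol to he ehe he ehe he ehe he he ehe he ehe he ehe he he ehe he ehe he; joining the 19 pieces gives the next term.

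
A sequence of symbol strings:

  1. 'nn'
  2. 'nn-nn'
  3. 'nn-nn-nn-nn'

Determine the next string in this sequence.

nn-nn-nn-nn-nn-nn-nn-nn

s(k+1) = s(k)·-·s(k) — each term doubles the last with '-' between the halves.
So the next term is two copies of nn-nn-nn-nn with '-' between the halves.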